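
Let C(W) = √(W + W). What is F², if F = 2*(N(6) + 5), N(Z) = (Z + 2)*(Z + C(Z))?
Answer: 14308 + 6784*√3 ≈ 26058.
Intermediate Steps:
C(W) = √2*√W (C(W) = √(2*W) = √2*√W)
N(Z) = (2 + Z)*(Z + √2*√Z) (N(Z) = (Z + 2)*(Z + √2*√Z) = (2 + Z)*(Z + √2*√Z))
F = 106 + 32*√3 (F = 2*((6² + 2*6 + √2*6^(3/2) + 2*√2*√6) + 5) = 2*((36 + 12 + √2*(6*√6) + 4*√3) + 5) = 2*((36 + 12 + 12*√3 + 4*√3) + 5) = 2*((48 + 16*√3) + 5) = 2*(53 + 16*√3) = 106 + 32*√3 ≈ 161.43)
F² = (106 + 32*√3)²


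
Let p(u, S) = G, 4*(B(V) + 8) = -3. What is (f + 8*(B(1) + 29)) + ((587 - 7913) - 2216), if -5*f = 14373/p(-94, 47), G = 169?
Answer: -7940473/845 ≈ -9397.0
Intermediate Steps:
B(V) = -35/4 (B(V) = -8 + (1/4)*(-3) = -8 - 3/4 = -35/4)
p(u, S) = 169
f = -14373/845 (f = -14373/(5*169) = -1/5*14373/169 = -14373/845 ≈ -17.009)
(f + 8*(B(1) + 29)) + ((587 - 7913) - 2216) = (-14373/845 + 8*(-35/4 + 29)) + ((587 - 7913) - 2216) = (-14373/845 + 8*(81/4)) + (-7326 - 2216) = (-14373/845 + 162) - 9542 = 122517/845 - 9542 = -7940473/845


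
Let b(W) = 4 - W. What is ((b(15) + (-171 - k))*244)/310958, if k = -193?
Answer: 1342/155479 ≈ 0.0086314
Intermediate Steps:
((b(15) + (-171 - k))*244)/310958 = (((4 - 1*15) + (-171 - 1*(-193)))*244)/310958 = (((4 - 15) + (-171 + 193))*244)*(1/310958) = ((-11 + 22)*244)*(1/310958) = (11*244)*(1/310958) = 2684*(1/310958) = 1342/155479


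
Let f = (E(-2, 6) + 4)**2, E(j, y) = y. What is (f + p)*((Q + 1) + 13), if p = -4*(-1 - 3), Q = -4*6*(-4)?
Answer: 12760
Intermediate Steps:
Q = 96 (Q = -24*(-4) = 96)
p = 16 (p = -4*(-4) = 16)
f = 100 (f = (6 + 4)**2 = 10**2 = 100)
(f + p)*((Q + 1) + 13) = (100 + 16)*((96 + 1) + 13) = 116*(97 + 13) = 116*110 = 12760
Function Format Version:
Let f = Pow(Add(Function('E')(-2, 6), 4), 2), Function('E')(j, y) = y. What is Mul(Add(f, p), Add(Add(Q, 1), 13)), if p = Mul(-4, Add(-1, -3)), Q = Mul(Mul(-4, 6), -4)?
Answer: 12760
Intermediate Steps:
Q = 96 (Q = Mul(-24, -4) = 96)
p = 16 (p = Mul(-4, -4) = 16)
f = 100 (f = Pow(Add(6, 4), 2) = Pow(10, 2) = 100)
Mul(Add(f, p), Add(Add(Q, 1), 13)) = Mul(Add(100, 16), Add(Add(96, 1), 13)) = Mul(116, Add(97, 13)) = Mul(116, 110) = 12760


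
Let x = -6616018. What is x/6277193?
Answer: -6616018/6277193 ≈ -1.0540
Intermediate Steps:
x/6277193 = -6616018/6277193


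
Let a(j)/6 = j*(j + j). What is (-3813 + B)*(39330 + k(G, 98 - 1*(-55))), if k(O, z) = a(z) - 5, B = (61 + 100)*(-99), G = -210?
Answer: -6325242216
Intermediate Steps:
a(j) = 12*j² (a(j) = 6*(j*(j + j)) = 6*(j*(2*j)) = 6*(2*j²) = 12*j²)
B = -15939 (B = 161*(-99) = -15939)
k(O, z) = -5 + 12*z² (k(O, z) = 12*z² - 5 = -5 + 12*z²)
(-3813 + B)*(39330 + k(G, 98 - 1*(-55))) = (-3813 - 15939)*(39330 + (-5 + 12*(98 - 1*(-55))²)) = -19752*(39330 + (-5 + 12*(98 + 55)²)) = -19752*(39330 + (-5 + 12*153²)) = -19752*(39330 + (-5 + 12*23409)) = -19752*(39330 + (-5 + 280908)) = -19752*(39330 + 280903) = -19752*320233 = -6325242216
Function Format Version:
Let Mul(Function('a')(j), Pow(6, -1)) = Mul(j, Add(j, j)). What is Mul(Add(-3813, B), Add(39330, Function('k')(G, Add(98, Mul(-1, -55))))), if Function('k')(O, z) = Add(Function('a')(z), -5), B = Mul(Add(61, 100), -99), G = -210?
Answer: -6325242216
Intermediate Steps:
Function('a')(j) = Mul(12, Pow(j, 2)) (Function('a')(j) = Mul(6, Mul(j, Add(j, j))) = Mul(6, Mul(j, Mul(2, j))) = Mul(6, Mul(2, Pow(j, 2))) = Mul(12, Pow(j, 2)))
B = -15939 (B = Mul(161, -99) = -15939)
Function('k')(O, z) = Add(-5, Mul(12, Pow(z, 2))) (Function('k')(O, z) = Add(Mul(12, Pow(z, 2)), -5) = Add(-5, Mul(12, Pow(z, 2))))
Mul(Add(-3813, B), Add(39330, Function('k')(G, Add(98, Mul(-1, -55))))) = Mul(Add(-3813, -15939), Add(39330, Add(-5, Mul(12, Pow(Add(98, Mul(-1, -55)), 2))))) = Mul(-19752, Add(39330, Add(-5, Mul(12, Pow(Add(98, 55), 2))))) = Mul(-19752, Add(39330, Add(-5, Mul(12, Pow(153, 2))))) = Mul(-19752, Add(39330, Add(-5, Mul(12, 23409)))) = Mul(-19752, Add(39330, Add(-5, 280908))) = Mul(-19752, Add(39330, 280903)) = Mul(-19752, 320233) = -6325242216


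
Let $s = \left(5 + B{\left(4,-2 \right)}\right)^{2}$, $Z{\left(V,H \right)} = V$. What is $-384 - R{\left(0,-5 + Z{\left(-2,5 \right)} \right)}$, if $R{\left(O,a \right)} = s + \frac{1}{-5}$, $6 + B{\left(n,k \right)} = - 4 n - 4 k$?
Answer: $- \frac{2324}{5} \approx -464.8$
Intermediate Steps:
$B{\left(n,k \right)} = -6 - 4 k - 4 n$ ($B{\left(n,k \right)} = -6 - \left(4 k + 4 n\right) = -6 - 4 k - 4 n$)
$s = 81$ ($s = \left(5 - 14\right)^{2} = \left(-9\right)^{2} = 81$)
$R{\left(O,a \right)} = \frac{404}{5}$ ($R{\left(O,a \right)} = 81 + \frac{1}{-5} = 81 - \frac{1}{5} = \frac{404}{5}$)
$-384 - R{\left(0,-5 + Z{\left(-2,5 \right)} \right)} = -384 - \frac{404}{5} = - \frac{2324}{5}$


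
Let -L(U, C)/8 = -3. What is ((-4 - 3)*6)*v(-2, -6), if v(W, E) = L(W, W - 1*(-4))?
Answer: -1008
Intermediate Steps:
L(U, C) = 24 (L(U, C) = -8*(-3) = 24)
v(W, E) = 24
((-4 - 3)*6)*v(-2, -6) = ((-4 - 3)*6)*24 = -7*6*24 = -42*24 = -1008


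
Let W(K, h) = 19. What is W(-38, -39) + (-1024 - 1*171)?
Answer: -1176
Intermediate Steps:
W(-38, -39) + (-1024 - 1*171) = 19 + (-1024 - 1*171) = 19 + (-1024 - 171) = 19 - 1195 = -1176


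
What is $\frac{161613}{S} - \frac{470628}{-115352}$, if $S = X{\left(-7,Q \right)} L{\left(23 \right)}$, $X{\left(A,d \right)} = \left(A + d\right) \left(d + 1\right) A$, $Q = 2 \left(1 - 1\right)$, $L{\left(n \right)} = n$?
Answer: $\frac{4793195133}{32500426} \approx 147.48$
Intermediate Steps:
$Q = 0$ ($Q = 2 \cdot 0 = 0$)
$X{\left(A,d \right)} = A \left(1 + d\right) \left(A + d\right)$ ($X{\left(A,d \right)} = \left(A + d\right) \left(1 + d\right) A = \left(1 + d\right) \left(A + d\right) A = A \left(1 + d\right) \left(A + d\right)$)
$S = 1127$ ($S = - 7 \left(-7 + 0 + 0^{2} - 0\right) 23 = - 7 \left(-7 + 0 + 0 + 0\right) 23 = \left(-7\right) \left(-7\right) 23 = 49 \cdot 23 = 1127$)
$\frac{161613}{S} - \frac{470628}{-115352} = \frac{161613}{1127} - \frac{470628}{-115352} = 161613 \cdot \frac{1}{1127} - - \frac{117657}{28838} = \frac{161613}{1127} + \frac{117657}{28838} = \frac{4793195133}{32500426}$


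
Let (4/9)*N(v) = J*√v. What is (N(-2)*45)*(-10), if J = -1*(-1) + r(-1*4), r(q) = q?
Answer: 6075*I*√2/2 ≈ 4295.7*I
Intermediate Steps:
J = -3 (J = -1*(-1) - 1*4 = 1 - 4 = -3)
N(v) = -27*√v/4 (N(v) = 9*(-3*√v)/4 = -27*√v/4)
(N(-2)*45)*(-10) = (-27*I*√2/4*45)*(-10) = -1215*I*√2/4*(-10) = 6075*I*√2/2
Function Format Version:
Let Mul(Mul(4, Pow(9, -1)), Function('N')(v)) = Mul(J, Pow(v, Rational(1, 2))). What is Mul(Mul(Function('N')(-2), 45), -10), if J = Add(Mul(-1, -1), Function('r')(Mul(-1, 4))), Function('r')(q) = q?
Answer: Mul(Rational(6075, 2), I, Pow(2, Rational(1, 2))) ≈ Mul(4295.7, I)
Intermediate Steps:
J = -3 (J = Add(Mul(-1, -1), Mul(-1, 4)) = Add(1, -4) = -3)
Function('N')(v) = Mul(Rational(-27, 4), Pow(v, Rational(1, 2))) (Function('N')(v) = Mul(Rational(9, 4), Mul(-3, Pow(v, Rational(1, 2)))) = Mul(Rational(-27, 4), Pow(v, Rational(1, 2))))
Mul(Mul(Function('N')(-2), 45), -10) = Mul(Mul(Mul(Rational(-27, 4), Pow(-2, Rational(1, 2))), 45), -10) = Mul(Mul(Mul(Rational(-27, 4), Mul(I, Pow(2, Rational(1, 2)))), 45), -10) = Mul(Mul(Mul(Rational(-27, 4), I, Pow(2, Rational(1, 2))), 45), -10) = Mul(Mul(Rational(-1215, 4), I, Pow(2, Rational(1, 2))), -10) = Mul(Rational(6075, 2), I, Pow(2, Rational(1, 2)))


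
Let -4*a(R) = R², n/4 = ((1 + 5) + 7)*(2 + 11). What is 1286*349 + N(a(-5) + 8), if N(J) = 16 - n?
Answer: 448154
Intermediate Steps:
n = 676 (n = 4*(((1 + 5) + 7)*(2 + 11)) = 4*((6 + 7)*13) = 4*(13*13) = 4*169 = 676)
a(R) = -R²/4
N(J) = -660 (N(J) = 16 - 1*676 = 16 - 676 = -660)
1286*349 + N(a(-5) + 8) = 1286*349 - 660 = 448814 - 660 = 448154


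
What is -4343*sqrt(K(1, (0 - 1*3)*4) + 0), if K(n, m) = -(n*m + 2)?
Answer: -4343*sqrt(10) ≈ -13734.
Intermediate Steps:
K(n, m) = -2 - m*n (K(n, m) = -(m*n + 2) = -(2 + m*n) = -2 - m*n)
-4343*sqrt(K(1, (0 - 1*3)*4) + 0) = -4343*sqrt((-2 - 1*(0 - 1*3)*4*1) + 0) = -4343*sqrt((-2 - 1*(0 - 3)*4*1) + 0) = -4343*sqrt((-2 - 1*(-3*4)*1) + 0) = -4343*sqrt((-2 - 1*(-12)*1) + 0) = -4343*sqrt((-2 + 12) + 0) = -4343*sqrt(10 + 0) = -4343*sqrt(10)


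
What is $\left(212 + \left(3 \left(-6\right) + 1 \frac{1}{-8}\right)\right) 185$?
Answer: $\frac{286935}{8} \approx 35867.0$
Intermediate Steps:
$\left(212 + \left(3 \left(-6\right) + 1 \frac{1}{-8}\right)\right) 185 = \left(212 + \left(-18 + 1 \left(- \frac{1}{8}\right)\right)\right) 185 = \left(212 - \frac{145}{8}\right) 185 = \frac{1551}{8} \cdot 185 = \frac{286935}{8}$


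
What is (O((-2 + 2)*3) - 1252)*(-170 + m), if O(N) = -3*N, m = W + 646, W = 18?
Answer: -618488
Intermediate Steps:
m = 664 (m = 18 + 646 = 664)
(O((-2 + 2)*3) - 1252)*(-170 + m) = (-3*(-2 + 2)*3 - 1252)*(-170 + 664) = (-0*3 - 1252)*494 = (-3*0 - 1252)*494 = (0 - 1252)*494 = -1252*494 = -618488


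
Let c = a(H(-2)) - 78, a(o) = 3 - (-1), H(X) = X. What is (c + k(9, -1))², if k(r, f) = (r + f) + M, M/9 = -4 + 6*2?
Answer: 36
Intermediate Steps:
a(o) = 4 (a(o) = 3 - 1*(-1) = 3 + 1 = 4)
c = -74 (c = 4 - 78 = -74)
M = 72 (M = 9*(-4 + 6*2) = 9*(-4 + 12) = 9*8 = 72)
k(r, f) = 72 + f + r (k(r, f) = (r + f) + 72 = (f + r) + 72 = 72 + f + r)
(c + k(9, -1))² = (-74 + (72 - 1 + 9))² = (-74 + 80)² = 6² = 36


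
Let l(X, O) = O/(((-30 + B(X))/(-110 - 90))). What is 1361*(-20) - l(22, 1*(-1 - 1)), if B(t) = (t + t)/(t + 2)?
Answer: -4597780/169 ≈ -27206.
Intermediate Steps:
B(t) = 2*t/(2 + t) (B(t) = (2*t)/(2 + t) = 2*t/(2 + t))
l(X, O) = O/(3/20 - X/(100*(2 + X))) (l(X, O) = O/(((-30 + 2*X/(2 + X))/(-110 - 90))) = O/(((-30 + 2*X/(2 + X))/(-200))) = O/(((-30 + 2*X/(2 + X))*(-1/200))) = O/(3/20 - X/(100*(2 + X))))
1361*(-20) - l(22, 1*(-1 - 1)) = 1361*(-20) - 50*1*(-1 - 1)*(2 + 22)/(15 + 7*22) = -27220 - 50*1*(-2)*24/(15 + 154) = -27220 - 50*(-2)*24/169 = -27220 - 1*(-2400/169) = -27220 + 2400/169 = -4597780/169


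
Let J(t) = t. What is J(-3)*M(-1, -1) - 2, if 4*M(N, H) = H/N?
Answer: -11/4 ≈ -2.7500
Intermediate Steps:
M(N, H) = H/(4*N) (M(N, H) = (H/N)/4 = H/(4*N))
J(-3)*M(-1, -1) - 2 = -3*(-1)/(4*(-1)) - 2 = -3*(-1)*(-1)/4 - 2 = -3*¼ - 2 = -¾ - 2 = -11/4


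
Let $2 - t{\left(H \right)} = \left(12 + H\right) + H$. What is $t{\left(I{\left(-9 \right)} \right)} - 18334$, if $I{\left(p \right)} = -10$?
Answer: $-18324$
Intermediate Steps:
$t{\left(H \right)} = -10 - 2 H$ ($t{\left(H \right)} = 2 - \left(\left(12 + H\right) + H\right) = 2 - \left(12 + 2 H\right) = -10 - 2 H$)
$t{\left(I{\left(-9 \right)} \right)} - 18334 = \left(-10 - -20\right) - 18334 = \left(-10 + 20\right) - 18334 = 10 - 18334 = -18324$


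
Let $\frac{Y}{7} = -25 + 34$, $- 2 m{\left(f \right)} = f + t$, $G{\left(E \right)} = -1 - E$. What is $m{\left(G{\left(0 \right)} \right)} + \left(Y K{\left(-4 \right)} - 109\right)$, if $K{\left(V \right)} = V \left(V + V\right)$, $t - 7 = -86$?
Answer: $1947$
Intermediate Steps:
$t = -79$ ($t = 7 - 86 = -79$)
$K{\left(V \right)} = 2 V^{2}$ ($K{\left(V \right)} = V 2 V = 2 V^{2}$)
$m{\left(f \right)} = \frac{79}{2} - \frac{f}{2}$ ($m{\left(f \right)} = - \frac{f - 79}{2} = - \frac{-79 + f}{2} = \frac{79}{2} - \frac{f}{2}$)
$Y = 63$ ($Y = 7 \left(-25 + 34\right) = 7 \cdot 9 = 63$)
$m{\left(G{\left(0 \right)} \right)} + \left(Y K{\left(-4 \right)} - 109\right) = \left(\frac{79}{2} - \frac{-1 - 0}{2}\right) - \left(109 - 63 \cdot 2 \left(-4\right)^{2}\right) = \left(\frac{79}{2} - \frac{-1 + 0}{2}\right) - \left(109 - 63 \cdot 2 \cdot 16\right) = \left(\frac{79}{2} - - \frac{1}{2}\right) + \left(63 \cdot 32 - 109\right) = \left(\frac{79}{2} + \frac{1}{2}\right) + \left(2016 - 109\right) = 40 + 1907 = 1947$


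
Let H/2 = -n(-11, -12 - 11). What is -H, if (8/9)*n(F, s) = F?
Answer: -99/4 ≈ -24.750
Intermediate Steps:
n(F, s) = 9*F/8
H = 99/4 (H = 2*(-9*(-11)/8) = 2*(-1*(-99/8)) = 2*(99/8) = 99/4 ≈ 24.750)
-H = -1*99/4 = -99/4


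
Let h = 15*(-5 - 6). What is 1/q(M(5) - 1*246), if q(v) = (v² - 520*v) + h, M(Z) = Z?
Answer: 1/183236 ≈ 5.4574e-6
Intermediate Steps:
h = -165 (h = 15*(-11) = -165)
q(v) = -165 + v² - 520*v (q(v) = (v² - 520*v) - 165 = -165 + v² - 520*v)
1/q(M(5) - 1*246) = 1/(-165 + (5 - 1*246)² - 520*(5 - 1*246)) = 1/(-165 + (5 - 246)² - 520*(5 - 246)) = 1/(-165 + (-241)² - 520*(-241)) = 1/(-165 + 58081 + 125320) = 1/183236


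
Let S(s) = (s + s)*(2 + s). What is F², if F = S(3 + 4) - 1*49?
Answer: 5929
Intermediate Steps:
S(s) = 2*s*(2 + s) (S(s) = (2*s)*(2 + s) = 2*s*(2 + s))
F = 77 (F = 2*(3 + 4)*(2 + (3 + 4)) - 1*49 = 2*7*(2 + 7) - 49 = 2*7*9 - 49 = 126 - 49 = 77)
F² = 77² = 5929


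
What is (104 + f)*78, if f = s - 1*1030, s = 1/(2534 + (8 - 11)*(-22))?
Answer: -7222797/100 ≈ -72228.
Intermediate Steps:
s = 1/2600 (s = 1/(2534 - 3*(-22)) = 1/(2534 + 66) = 1/2600 ≈ 0.00038462)
f = -2677999/2600 (f = 1/2600 - 1*1030 = 1/2600 - 1030 = -2677999/2600 ≈ -1030.0)
(104 + f)*78 = (104 - 2677999/2600)*78 = -2407599/2600*78 = -7222797/100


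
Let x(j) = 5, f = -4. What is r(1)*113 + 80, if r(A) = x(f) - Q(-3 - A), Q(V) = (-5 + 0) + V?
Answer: 1662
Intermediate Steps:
Q(V) = -5 + V
r(A) = 13 + A (r(A) = 5 - (-5 + (-3 - A)) = 5 - (-8 - A) = 5 + (8 + A) = 13 + A)
r(1)*113 + 80 = (13 + 1)*113 + 80 = 14*113 + 80 = 1582 + 80 = 1662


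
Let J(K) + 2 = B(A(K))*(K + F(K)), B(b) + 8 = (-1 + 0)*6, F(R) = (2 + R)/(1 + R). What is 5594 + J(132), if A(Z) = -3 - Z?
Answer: 70868/19 ≈ 3729.9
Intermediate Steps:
F(R) = (2 + R)/(1 + R)
B(b) = -14 (B(b) = -8 + (-1 + 0)*6 = -8 - 1*6 = -8 - 6 = -14)
J(K) = -2 - 14*K - 14*(2 + K)/(1 + K) (J(K) = -2 - 14*(K + (2 + K)/(1 + K)) = -2 + (-14*K - 14*(2 + K)/(1 + K)) = -2 - 14*K - 14*(2 + K)/(1 + K))
5594 + J(132) = 5594 + 2*(-15 - 15*132 - 7*132**2)/(1 + 132) = 5594 + 2*(-15 - 1980 - 7*17424)/133 = 5594 + 2*(1/133)*(-15 - 1980 - 121968) = 5594 + 2*(1/133)*(-123963) = 5594 - 35418/19 = 70868/19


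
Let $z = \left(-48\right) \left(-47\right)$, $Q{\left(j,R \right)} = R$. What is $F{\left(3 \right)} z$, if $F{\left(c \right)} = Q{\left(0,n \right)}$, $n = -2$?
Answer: $-4512$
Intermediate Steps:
$F{\left(c \right)} = -2$
$z = 2256$
$F{\left(3 \right)} z = \left(-2\right) 2256 = -4512$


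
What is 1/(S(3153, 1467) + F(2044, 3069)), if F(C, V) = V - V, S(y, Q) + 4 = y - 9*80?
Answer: 1/2429 ≈ 0.00041169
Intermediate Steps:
S(y, Q) = -724 + y (S(y, Q) = -4 + (y - 9*80) = -4 + (y - 720) = -4 + (-720 + y) = -724 + y)
F(C, V) = 0
1/(S(3153, 1467) + F(2044, 3069)) = 1/((-724 + 3153) + 0) = 1/(2429 + 0) = 1/2429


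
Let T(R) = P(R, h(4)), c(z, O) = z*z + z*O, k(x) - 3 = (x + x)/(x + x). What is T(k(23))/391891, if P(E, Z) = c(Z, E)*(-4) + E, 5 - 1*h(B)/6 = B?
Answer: -236/391891 ≈ -0.00060221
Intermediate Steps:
k(x) = 4 (k(x) = 3 + (x + x)/(x + x) = 3 + (2*x)/((2*x)) = 3 + (2*x)*(1/(2*x)) = 3 + 1 = 4)
h(B) = 30 - 6*B
c(z, O) = z² + O*z
P(E, Z) = E - 4*Z*(E + Z) (P(E, Z) = (Z*(E + Z))*(-4) + E = -4*Z*(E + Z) + E = E - 4*Z*(E + Z))
T(R) = -144 - 23*R (T(R) = R - 4*(30 - 6*4)*(R + (30 - 6*4)) = R - 4*(30 - 24)*(R + (30 - 24)) = R - 4*6*(R + 6) = R - 4*6*(6 + R) = R + (-144 - 24*R) = -144 - 23*R)
T(k(23))/391891 = (-144 - 23*4)/391891 = (-144 - 92)*(1/391891) = -236*1/391891 = -236/391891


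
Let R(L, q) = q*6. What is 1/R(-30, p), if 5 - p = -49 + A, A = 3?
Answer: 1/306 ≈ 0.0032680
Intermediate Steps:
p = 51 (p = 5 - (-49 + 3) = 5 - 1*(-46) = 5 + 46 = 51)
R(L, q) = 6*q
1/R(-30, p) = 1/(6*51) = 1/306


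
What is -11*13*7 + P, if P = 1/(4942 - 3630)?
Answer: -1313311/1312 ≈ -1001.0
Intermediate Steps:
P = 1/1312 ≈ 0.00076220
-11*13*7 + P = -11*13*7 + 1/1312 = -143*7 + 1/1312 = -1001 + 1/1312 = -1313311/1312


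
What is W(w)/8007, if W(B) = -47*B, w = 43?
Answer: -2021/8007 ≈ -0.25240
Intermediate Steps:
W(w)/8007 = -47*43/8007 = -2021*1/8007 = -2021/8007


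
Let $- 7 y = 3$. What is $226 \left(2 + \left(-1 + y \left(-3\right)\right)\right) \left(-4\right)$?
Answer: $- \frac{14464}{7} \approx -2066.3$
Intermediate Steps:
$y = - \frac{3}{7}$ ($y = \left(- \frac{1}{7}\right) 3 = - \frac{3}{7} \approx -0.42857$)
$226 \left(2 + \left(-1 + y \left(-3\right)\right)\right) \left(-4\right) = 226 \left(2 - - \frac{2}{7}\right) \left(-4\right) = 226 \left(2 + \left(-1 + \frac{9}{7}\right)\right) \left(-4\right) = 226 \left(2 + \frac{2}{7}\right) \left(-4\right) = 226 \cdot \frac{16}{7} \left(-4\right) = 226 \left(- \frac{64}{7}\right) = - \frac{14464}{7}$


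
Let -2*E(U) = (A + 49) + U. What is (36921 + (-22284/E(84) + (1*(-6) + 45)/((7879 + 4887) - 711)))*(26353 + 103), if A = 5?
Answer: 273196468656912/277265 ≈ 9.8533e+8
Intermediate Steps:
E(U) = -27 - U/2 (E(U) = -((5 + 49) + U)/2 = -(54 + U)/2 = -27 - U/2)
(36921 + (-22284/E(84) + (1*(-6) + 45)/((7879 + 4887) - 711)))*(26353 + 103) = (36921 + (-22284/(-27 - ½*84) + (1*(-6) + 45)/((7879 + 4887) - 711)))*(26353 + 103) = (36921 + (-22284/(-27 - 42) + (-6 + 45)/(12766 - 711)))*26456 = (36921 + (-22284/(-69) + 39/12055))*26456 = (36921 + (-22284*(-1/69) + 39*(1/12055)))*26456 = (36921 + (7428/23 + 39/12055))*26456 = (36921 + 89545437/277265)*26456 = (10326446502/277265)*26456 = 273196468656912/277265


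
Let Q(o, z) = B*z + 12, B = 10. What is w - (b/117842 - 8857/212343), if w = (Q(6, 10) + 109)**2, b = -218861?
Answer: 1222192138936763/25022923806 ≈ 48843.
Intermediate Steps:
Q(o, z) = 12 + 10*z (Q(o, z) = 10*z + 12 = 12 + 10*z)
w = 48841 (w = ((12 + 10*10) + 109)**2 = ((12 + 100) + 109)**2 = (112 + 109)**2 = 221**2 = 48841)
w - (b/117842 - 8857/212343) = 48841 - (-218861/117842 - 8857/212343) = 48841 - 1*(-47517327917/25022923806) = 48841 + 47517327917/25022923806 = 1222192138936763/25022923806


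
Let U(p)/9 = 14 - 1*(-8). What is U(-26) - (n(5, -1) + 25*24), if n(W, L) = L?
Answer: -401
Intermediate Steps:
U(p) = 198 (U(p) = 9*(14 - 1*(-8)) = 9*(14 + 8) = 9*22 = 198)
U(-26) - (n(5, -1) + 25*24) = 198 - (-1 + 25*24) = 198 - (-1 + 600) = 198 - 1*599 = 198 - 599 = -401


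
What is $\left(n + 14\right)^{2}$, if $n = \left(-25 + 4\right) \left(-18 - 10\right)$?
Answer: $362404$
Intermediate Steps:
$n = 588$ ($n = \left(-21\right) \left(-28\right) = 588$)
$\left(n + 14\right)^{2} = \left(588 + 14\right)^{2} = 602^{2} = 362404$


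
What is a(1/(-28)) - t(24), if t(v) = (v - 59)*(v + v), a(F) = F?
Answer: 47039/28 ≈ 1680.0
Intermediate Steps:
t(v) = 2*v*(-59 + v) (t(v) = (-59 + v)*(2*v) = 2*v*(-59 + v))
a(1/(-28)) - t(24) = 1/(-28) - 2*24*(-59 + 24) = -1/28 - 2*24*(-35) = -1/28 - 1*(-1680) = -1/28 + 1680 = 47039/28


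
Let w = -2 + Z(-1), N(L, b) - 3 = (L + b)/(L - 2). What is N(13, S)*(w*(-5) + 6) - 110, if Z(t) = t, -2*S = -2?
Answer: -223/11 ≈ -20.273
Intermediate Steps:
S = 1 (S = -½*(-2) = 1)
N(L, b) = 3 + (L + b)/(-2 + L) (N(L, b) = 3 + (L + b)/(L - 2) = 3 + (L + b)/(-2 + L))
w = -3 (w = -2 - 1 = -3)
N(13, S)*(w*(-5) + 6) - 110 = ((-6 + 1 + 4*13)/(-2 + 13))*(-3*(-5) + 6) - 110 = ((-6 + 1 + 52)/11)*(15 + 6) - 110 = ((1/11)*47)*21 - 110 = (47/11)*21 - 110 = 987/11 - 110 = -223/11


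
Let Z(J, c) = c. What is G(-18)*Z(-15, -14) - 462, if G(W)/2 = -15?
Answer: -42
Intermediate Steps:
G(W) = -30 (G(W) = 2*(-15) = -30)
G(-18)*Z(-15, -14) - 462 = -30*(-14) - 462 = 420 - 462 = -42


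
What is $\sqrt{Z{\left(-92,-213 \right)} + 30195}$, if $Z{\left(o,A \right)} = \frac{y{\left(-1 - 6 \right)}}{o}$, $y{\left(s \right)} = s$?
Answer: $\frac{\sqrt{63892781}}{46} \approx 173.77$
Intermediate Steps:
$Z{\left(o,A \right)} = - \frac{7}{o}$ ($Z{\left(o,A \right)} = \frac{-1 - 6}{o} = - \frac{7}{o}$)
$\sqrt{Z{\left(-92,-213 \right)} + 30195} = \sqrt{- \frac{7}{-92} + 30195} = \sqrt{\left(-7\right) \left(- \frac{1}{92}\right) + 30195} = \sqrt{\frac{7}{92} + 30195} = \sqrt{\frac{2777947}{92}} = \frac{\sqrt{63892781}}{46}$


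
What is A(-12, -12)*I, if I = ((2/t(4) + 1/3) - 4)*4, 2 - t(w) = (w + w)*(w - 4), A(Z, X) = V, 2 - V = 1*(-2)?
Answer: -128/3 ≈ -42.667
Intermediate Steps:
V = 4 (V = 2 - (-2) = 2 - 1*(-2) = 2 + 2 = 4)
A(Z, X) = 4
t(w) = 2 - 2*w*(-4 + w) (t(w) = 2 - (w + w)*(w - 4) = 2 - 2*w*(-4 + w))
I = -32/3 (I = ((2/(2 - 2*4² + 8*4) + 1/3) - 4)*4 = ((2/(2 - 2*16 + 32) + 1*(⅓)) - 4)*4 = ((2/(2 - 32 + 32) + ⅓) - 4)*4 = ((2/2 + ⅓) - 4)*4 = ((2*(½) + ⅓) - 4)*4 = ((1 + ⅓) - 4)*4 = (4/3 - 4)*4 = -8/3*4 = -32/3 ≈ -10.667)
A(-12, -12)*I = 4*(-32/3) = -128/3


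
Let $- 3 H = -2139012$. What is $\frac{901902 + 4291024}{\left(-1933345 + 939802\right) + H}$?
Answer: $- \frac{5192926}{280539} \approx -18.511$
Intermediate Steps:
$H = 713004$ ($H = \left(- \frac{1}{3}\right) \left(-2139012\right) = 713004$)
$\frac{901902 + 4291024}{\left(-1933345 + 939802\right) + H} = \frac{901902 + 4291024}{\left(-1933345 + 939802\right) + 713004} = \frac{5192926}{-993543 + 713004} = \frac{5192926}{-280539} = 5192926 \left(- \frac{1}{280539}\right) = - \frac{5192926}{280539}$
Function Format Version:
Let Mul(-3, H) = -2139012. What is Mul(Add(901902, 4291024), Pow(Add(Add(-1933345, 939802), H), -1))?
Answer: Rational(-5192926, 280539) ≈ -18.511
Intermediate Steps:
H = 713004 (H = Mul(Rational(-1, 3), -2139012) = 713004)
Mul(Add(901902, 4291024), Pow(Add(Add(-1933345, 939802), H), -1)) = Mul(Add(901902, 4291024), Pow(Add(Add(-1933345, 939802), 713004), -1)) = Mul(5192926, Pow(Add(-993543, 713004), -1)) = Mul(5192926, Pow(-280539, -1)) = Mul(5192926, Rational(-1, 280539)) = Rational(-5192926, 280539)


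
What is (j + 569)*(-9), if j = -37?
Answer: -4788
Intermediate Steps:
(j + 569)*(-9) = (-37 + 569)*(-9) = 532*(-9) = -4788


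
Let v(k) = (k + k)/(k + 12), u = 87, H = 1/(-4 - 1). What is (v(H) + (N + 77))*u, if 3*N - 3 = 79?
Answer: 535369/59 ≈ 9074.0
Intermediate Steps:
N = 82/3 (N = 1 + (⅓)*79 = 1 + 79/3 = 82/3 ≈ 27.333)
H = -⅕ (H = 1/(-5) = -⅕ ≈ -0.20000)
v(k) = 2*k/(12 + k) (v(k) = (2*k)/(12 + k) = 2*k/(12 + k))
(v(H) + (N + 77))*u = (2*(-⅕)/(12 - ⅕) + (82/3 + 77))*87 = (2*(-⅕)/(59/5) + 313/3)*87 = (2*(-⅕)*(5/59) + 313/3)*87 = (-2/59 + 313/3)*87 = (18461/177)*87 = 535369/59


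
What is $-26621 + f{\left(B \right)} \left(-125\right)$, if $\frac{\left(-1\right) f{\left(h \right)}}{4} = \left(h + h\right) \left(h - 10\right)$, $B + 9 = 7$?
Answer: $-2621$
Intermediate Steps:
$B = -2$ ($B = -9 + 7 = -2$)
$f{\left(h \right)} = - 8 h \left(-10 + h\right)$ ($f{\left(h \right)} = - 4 \left(h + h\right) \left(h - 10\right) = - 4 \cdot 2 h \left(-10 + h\right) = - 8 h \left(-10 + h\right)$)
$-26621 + f{\left(B \right)} \left(-125\right) = -26621 + 8 \left(-2\right) \left(10 - -2\right) \left(-125\right) = -26621 + 8 \left(-2\right) \left(10 + 2\right) \left(-125\right) = -26621 + 8 \left(-2\right) 12 \left(-125\right) = -26621 - -24000 = -26621 + 24000 = -2621$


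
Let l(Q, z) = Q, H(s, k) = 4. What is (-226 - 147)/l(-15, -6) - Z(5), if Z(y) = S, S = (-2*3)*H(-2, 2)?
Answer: 733/15 ≈ 48.867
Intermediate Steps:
S = -24 (S = -2*3*4 = -6*4 = -24)
Z(y) = -24
(-226 - 147)/l(-15, -6) - Z(5) = (-226 - 147)/(-15) - 1*(-24) = -373*(-1/15) + 24 = 373/15 + 24 = 733/15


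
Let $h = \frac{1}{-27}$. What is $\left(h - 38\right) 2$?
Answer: $- \frac{2054}{27} \approx -76.074$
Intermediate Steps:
$h = - \frac{1}{27} \approx -0.037037$
$\left(h - 38\right) 2 = \left(- \frac{1}{27} - 38\right) 2 = \left(- \frac{1027}{27}\right) 2 = - \frac{2054}{27}$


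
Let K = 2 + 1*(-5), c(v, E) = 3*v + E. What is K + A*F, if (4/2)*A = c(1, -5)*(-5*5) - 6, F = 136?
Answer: 2989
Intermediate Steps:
c(v, E) = E + 3*v
K = -3 (K = 2 - 5 = -3)
A = 22 (A = ((-5 + 3*1)*(-5*5) - 6)/2 = ((-5 + 3)*(-25) - 6)/2 = (-2*(-25) - 6)/2 = (50 - 6)/2 = (½)*44 = 22)
K + A*F = -3 + 22*136 = -3 + 2992 = 2989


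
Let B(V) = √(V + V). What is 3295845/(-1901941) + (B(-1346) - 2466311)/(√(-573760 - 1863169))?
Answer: -3295845/1901941 + 2*√1640053217/2436929 + 2466311*I*√2436929/2436929 ≈ -1.6996 + 1579.9*I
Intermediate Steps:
B(V) = √2*√V (B(V) = √(2*V) = √2*√V)
3295845/(-1901941) + (B(-1346) - 2466311)/(√(-573760 - 1863169)) = 3295845/(-1901941) + (√2*√(-1346) - 2466311)/(√(-573760 - 1863169)) = 3295845*(-1/1901941) + (√2*(I*√1346) - 2466311)/(√(-2436929)) = -3295845/1901941 + (2*I*√673 - 2466311)/((I*√2436929)) = -3295845/1901941 + (-2466311 + 2*I*√673)*(-I*√2436929/2436929) = -3295845/1901941 - I*√2436929*(-2466311 + 2*I*√673)/2436929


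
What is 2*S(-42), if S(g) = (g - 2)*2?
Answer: -176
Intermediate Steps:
S(g) = -4 + 2*g (S(g) = (-2 + g)*2 = -4 + 2*g)
2*S(-42) = 2*(-4 + 2*(-42)) = 2*(-4 - 84) = 2*(-88) = -176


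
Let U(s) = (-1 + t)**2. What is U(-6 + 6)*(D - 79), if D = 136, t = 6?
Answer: 1425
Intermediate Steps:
U(s) = 25 (U(s) = (-1 + 6)**2 = 5**2 = 25)
U(-6 + 6)*(D - 79) = 25*(136 - 79) = 25*57 = 1425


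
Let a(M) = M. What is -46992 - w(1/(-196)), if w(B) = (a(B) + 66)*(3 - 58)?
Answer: -8499007/196 ≈ -43362.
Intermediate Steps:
w(B) = -3630 - 55*B (w(B) = (B + 66)*(3 - 58) = (66 + B)*(-55) = -3630 - 55*B)
-46992 - w(1/(-196)) = -46992 - (-3630 - 55/(-196)) = -46992 - (-3630 - 55*(-1/196)) = -46992 - (-3630 + 55/196) = -46992 - 1*(-711425/196) = -46992 + 711425/196 = -8499007/196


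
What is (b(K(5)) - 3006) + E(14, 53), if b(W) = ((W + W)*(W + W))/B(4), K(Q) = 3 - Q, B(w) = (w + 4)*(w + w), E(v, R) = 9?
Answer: -11987/4 ≈ -2996.8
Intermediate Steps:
B(w) = 2*w*(4 + w) (B(w) = (4 + w)*(2*w) = 2*w*(4 + w))
b(W) = W²/16 (b(W) = ((W + W)*(W + W))/((2*4*(4 + 4))) = ((2*W)*(2*W))/((2*4*8)) = (4*W²)/64 = (4*W²)*(1/64) = W²/16)
(b(K(5)) - 3006) + E(14, 53) = ((3 - 1*5)²/16 - 3006) + 9 = ((3 - 5)²/16 - 3006) + 9 = ((1/16)*(-2)² - 3006) + 9 = ((1/16)*4 - 3006) + 9 = (¼ - 3006) + 9 = -12023/4 + 9 = -11987/4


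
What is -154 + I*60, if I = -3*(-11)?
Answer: 1826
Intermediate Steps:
I = 33
-154 + I*60 = -154 + 33*60 = -154 + 1980 = 1826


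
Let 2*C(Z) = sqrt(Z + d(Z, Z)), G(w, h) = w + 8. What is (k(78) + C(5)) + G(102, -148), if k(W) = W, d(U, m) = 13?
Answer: 188 + 3*sqrt(2)/2 ≈ 190.12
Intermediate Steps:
G(w, h) = 8 + w
C(Z) = sqrt(13 + Z)/2 (C(Z) = sqrt(Z + 13)/2 = sqrt(13 + Z)/2)
(k(78) + C(5)) + G(102, -148) = (78 + sqrt(13 + 5)/2) + (8 + 102) = (78 + sqrt(18)/2) + 110 = (78 + (3*sqrt(2))/2) + 110 = (78 + 3*sqrt(2)/2) + 110 = 188 + 3*sqrt(2)/2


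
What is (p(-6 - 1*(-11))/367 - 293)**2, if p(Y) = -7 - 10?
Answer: 11566572304/134689 ≈ 85876.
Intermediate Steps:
p(Y) = -17
(p(-6 - 1*(-11))/367 - 293)**2 = (-17/367 - 293)**2 = (-107548/367)**2 = 11566572304/134689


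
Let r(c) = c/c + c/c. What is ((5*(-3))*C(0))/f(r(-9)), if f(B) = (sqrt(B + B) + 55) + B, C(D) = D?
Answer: 0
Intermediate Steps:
r(c) = 2 (r(c) = 1 + 1 = 2)
f(B) = 55 + B + sqrt(2)*sqrt(B) (f(B) = (sqrt(2*B) + 55) + B = (sqrt(2)*sqrt(B) + 55) + B = (55 + sqrt(2)*sqrt(B)) + B = 55 + B + sqrt(2)*sqrt(B))
((5*(-3))*C(0))/f(r(-9)) = ((5*(-3))*0)/(55 + 2 + sqrt(2)*sqrt(2)) = (-15*0)/(55 + 2 + 2) = 0/59 = 0*(1/59) = 0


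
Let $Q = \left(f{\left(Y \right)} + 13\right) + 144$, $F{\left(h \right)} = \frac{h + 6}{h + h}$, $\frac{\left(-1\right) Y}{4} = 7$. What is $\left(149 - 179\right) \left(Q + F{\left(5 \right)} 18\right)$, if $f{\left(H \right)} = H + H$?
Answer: $-3624$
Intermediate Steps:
$Y = -28$ ($Y = \left(-4\right) 7 = -28$)
$F{\left(h \right)} = \frac{6 + h}{2 h}$
$f{\left(H \right)} = 2 H$
$Q = 101$ ($Q = \left(2 \left(-28\right) + 13\right) + 144 = \left(-56 + 13\right) + 144 = -43 + 144 = 101$)
$\left(149 - 179\right) \left(Q + F{\left(5 \right)} 18\right) = \left(149 - 179\right) \left(101 + \frac{6 + 5}{2 \cdot 5} \cdot 18\right) = - 30 \left(101 + \frac{1}{2} \cdot \frac{1}{5} \cdot 11 \cdot 18\right) = - 30 \left(101 + \frac{11}{10} \cdot 18\right) = - 30 \left(101 + \frac{99}{5}\right) = \left(-30\right) \frac{604}{5} = -3624$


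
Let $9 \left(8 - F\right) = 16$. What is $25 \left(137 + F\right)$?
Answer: $\frac{32225}{9} \approx 3580.6$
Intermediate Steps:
$F = \frac{56}{9}$ ($F = 8 - \frac{16}{9} = \frac{56}{9} \approx 6.2222$)
$25 \left(137 + F\right) = 25 \left(137 + \frac{56}{9}\right) = 25 \cdot \frac{1289}{9} = \frac{32225}{9}$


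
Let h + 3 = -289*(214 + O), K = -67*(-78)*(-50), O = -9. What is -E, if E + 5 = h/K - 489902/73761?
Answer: 6111387427/535381925 ≈ 11.415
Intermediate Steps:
K = -261300 (K = 5226*(-50) = -261300)
h = -59248 (h = -3 - 289*(214 - 9) = -3 - 289*205 = -3 - 59245 = -59248)
E = -6111387427/535381925 (E = -5 + (-59248/(-261300) - 489902/73761) = -5 + (-59248*(-1/261300) - 489902*1/73761) = -5 + (14812/65325 - 489902/73761) = -5 - 3434477802/535381925 = -6111387427/535381925 ≈ -11.415)
-E = -1*(-6111387427/535381925) = 6111387427/535381925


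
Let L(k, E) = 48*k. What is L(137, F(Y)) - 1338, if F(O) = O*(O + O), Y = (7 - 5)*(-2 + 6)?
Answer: 5238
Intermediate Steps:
Y = 8 (Y = 2*4 = 8)
F(O) = 2*O**2 (F(O) = O*(2*O) = 2*O**2)
L(137, F(Y)) - 1338 = 48*137 - 1338 = 6576 - 1338 = 5238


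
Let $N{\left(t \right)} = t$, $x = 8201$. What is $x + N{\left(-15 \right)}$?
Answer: $8186$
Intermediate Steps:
$x + N{\left(-15 \right)} = 8201 - 15 = 8186$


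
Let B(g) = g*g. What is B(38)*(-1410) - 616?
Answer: -2036656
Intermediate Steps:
B(g) = g²
B(38)*(-1410) - 616 = 38²*(-1410) - 616 = 1444*(-1410) - 616 = -2036040 - 616 = -2036656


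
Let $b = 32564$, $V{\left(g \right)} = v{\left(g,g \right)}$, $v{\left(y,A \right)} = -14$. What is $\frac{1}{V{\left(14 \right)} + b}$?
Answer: $\frac{1}{32550} \approx 3.0722 \cdot 10^{-5}$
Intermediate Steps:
$V{\left(g \right)} = -14$
$\frac{1}{V{\left(14 \right)} + b} = \frac{1}{-14 + 32564} = \frac{1}{32550}$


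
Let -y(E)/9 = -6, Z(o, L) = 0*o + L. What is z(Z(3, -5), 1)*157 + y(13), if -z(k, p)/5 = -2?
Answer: 1624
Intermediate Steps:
Z(o, L) = L (Z(o, L) = 0 + L = L)
z(k, p) = 10 (z(k, p) = -5*(-2) = 10)
y(E) = 54 (y(E) = -9*(-6) = 54)
z(Z(3, -5), 1)*157 + y(13) = 10*157 + 54 = 1570 + 54 = 1624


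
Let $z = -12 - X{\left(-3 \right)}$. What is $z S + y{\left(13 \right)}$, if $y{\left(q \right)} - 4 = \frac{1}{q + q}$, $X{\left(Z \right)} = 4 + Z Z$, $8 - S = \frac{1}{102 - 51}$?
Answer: $- \frac{259195}{1326} \approx -195.47$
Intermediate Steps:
$S = \frac{407}{51}$ ($S = 8 - \frac{1}{102 - 51} = 8 - \frac{1}{51} = \frac{407}{51} \approx 7.9804$)
$X{\left(Z \right)} = 4 + Z^{2}$
$y{\left(q \right)} = 4 + \frac{1}{2 q}$ ($y{\left(q \right)} = 4 + \frac{1}{q + q} = 4 + \frac{1}{2 q}$)
$z = -25$ ($z = -12 - \left(4 + \left(-3\right)^{2}\right) = -12 - \left(4 + 9\right) = -12 - 13 = -25$)
$z S + y{\left(13 \right)} = \left(-25\right) \frac{407}{51} + \left(4 + \frac{1}{2 \cdot 13}\right) = - \frac{10175}{51} + \left(4 + \frac{1}{2} \cdot \frac{1}{13}\right) = - \frac{10175}{51} + \left(4 + \frac{1}{26}\right) = - \frac{10175}{51} + \frac{105}{26} = - \frac{259195}{1326}$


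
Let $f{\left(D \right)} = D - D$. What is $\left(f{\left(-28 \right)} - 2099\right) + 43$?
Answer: $-2056$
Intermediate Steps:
$f{\left(D \right)} = 0$
$\left(f{\left(-28 \right)} - 2099\right) + 43 = \left(0 - 2099\right) + 43 = -2099 + 43 = -2056$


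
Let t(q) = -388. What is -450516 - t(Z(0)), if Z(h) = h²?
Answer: -450128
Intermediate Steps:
-450516 - t(Z(0)) = -450516 - 1*(-388) = -450516 + 388 = -450128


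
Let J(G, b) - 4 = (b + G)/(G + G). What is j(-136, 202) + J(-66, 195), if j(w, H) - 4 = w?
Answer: -5675/44 ≈ -128.98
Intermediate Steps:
j(w, H) = 4 + w
J(G, b) = 4 + (G + b)/(2*G) (J(G, b) = 4 + (b + G)/(G + G) = 4 + (G + b)/((2*G)) = 4 + (G + b)*(1/(2*G)) = 4 + (G + b)/(2*G))
j(-136, 202) + J(-66, 195) = (4 - 136) + (½)*(195 + 9*(-66))/(-66) = -132 + (½)*(-1/66)*(195 - 594) = -132 + (½)*(-1/66)*(-399) = -132 + 133/44 = -5675/44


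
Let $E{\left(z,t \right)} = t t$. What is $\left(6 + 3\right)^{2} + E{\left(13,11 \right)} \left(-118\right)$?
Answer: $-14197$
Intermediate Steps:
$E{\left(z,t \right)} = t^{2}$
$\left(6 + 3\right)^{2} + E{\left(13,11 \right)} \left(-118\right) = \left(6 + 3\right)^{2} + 11^{2} \left(-118\right) = 9^{2} + 121 \left(-118\right) = 81 - 14278 = -14197$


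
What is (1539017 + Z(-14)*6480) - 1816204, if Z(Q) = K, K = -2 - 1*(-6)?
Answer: -251267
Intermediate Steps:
K = 4 (K = -2 + 6 = 4)
Z(Q) = 4
(1539017 + Z(-14)*6480) - 1816204 = (1539017 + 4*6480) - 1816204 = (1539017 + 25920) - 1816204 = 1564937 - 1816204 = -251267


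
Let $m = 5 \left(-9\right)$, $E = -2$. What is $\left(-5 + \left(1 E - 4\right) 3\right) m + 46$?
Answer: $1081$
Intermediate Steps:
$m = -45$
$\left(-5 + \left(1 E - 4\right) 3\right) m + 46 = \left(-5 + \left(1 \left(-2\right) - 4\right) 3\right) \left(-45\right) + 46 = \left(-5 + \left(-2 - 4\right) 3\right) \left(-45\right) + 46 = \left(-5 - 18\right) \left(-45\right) + 46 = \left(-23\right) \left(-45\right) + 46 = 1035 + 46 = 1081$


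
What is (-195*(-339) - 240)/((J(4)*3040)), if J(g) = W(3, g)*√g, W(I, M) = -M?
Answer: -13173/4864 ≈ -2.7083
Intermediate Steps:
J(g) = -g^(3/2) (J(g) = (-g)*√g = -g^(3/2))
(-195*(-339) - 240)/((J(4)*3040)) = (-195*(-339) - 240)/((-4^(3/2)*3040)) = (66105 - 240)/((-1*8*3040)) = 65865/((-8*3040)) = 65865/(-24320) = 65865*(-1/24320) = -13173/4864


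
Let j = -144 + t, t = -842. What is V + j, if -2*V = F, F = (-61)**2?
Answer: -5693/2 ≈ -2846.5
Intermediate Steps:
F = 3721
V = -3721/2 (V = -1/2*3721 = -3721/2 ≈ -1860.5)
j = -986 (j = -144 - 842 = -986)
V + j = -3721/2 - 986 = -5693/2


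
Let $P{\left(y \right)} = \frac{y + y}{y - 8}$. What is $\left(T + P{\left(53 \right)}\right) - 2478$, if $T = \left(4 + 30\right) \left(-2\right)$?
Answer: $- \frac{114464}{45} \approx -2543.6$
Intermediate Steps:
$T = -68$ ($T = 34 \left(-2\right) = -68$)
$P{\left(y \right)} = \frac{2 y}{-8 + y}$
$\left(T + P{\left(53 \right)}\right) - 2478 = \left(-68 + 2 \cdot 53 \frac{1}{-8 + 53}\right) - 2478 = \left(-68 + 2 \cdot 53 \cdot \frac{1}{45}\right) - 2478 = \left(-68 + \frac{106}{45}\right) - 2478 = - \frac{2954}{45} - 2478 = - \frac{114464}{45}$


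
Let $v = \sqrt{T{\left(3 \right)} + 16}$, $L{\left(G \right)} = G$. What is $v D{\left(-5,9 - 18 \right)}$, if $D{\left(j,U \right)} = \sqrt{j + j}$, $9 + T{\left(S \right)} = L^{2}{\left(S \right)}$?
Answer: $4 i \sqrt{10} \approx 12.649 i$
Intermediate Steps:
$T{\left(S \right)} = -9 + S^{2}$
$D{\left(j,U \right)} = \sqrt{2} \sqrt{j}$ ($D{\left(j,U \right)} = \sqrt{2 j} = \sqrt{2} \sqrt{j}$)
$v = 4$ ($v = \sqrt{\left(-9 + 3^{2}\right) + 16} = \sqrt{\left(-9 + 9\right) + 16} = \sqrt{0 + 16} = \sqrt{16} = 4$)
$v D{\left(-5,9 - 18 \right)} = 4 \sqrt{2} \sqrt{-5} = 4 \sqrt{2} i \sqrt{5} = 4 i \sqrt{10}$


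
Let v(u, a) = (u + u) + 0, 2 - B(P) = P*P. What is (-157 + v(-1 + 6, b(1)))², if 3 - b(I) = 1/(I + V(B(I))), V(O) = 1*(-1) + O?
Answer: 21609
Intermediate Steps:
B(P) = 2 - P² (B(P) = 2 - P*P = 2 - P²)
V(O) = -1 + O
b(I) = 3 - 1/(1 + I - I²) (b(I) = 3 - 1/(I + (-1 + (2 - I²))) = 3 - 1/(I + (1 - I²)) = 3 - 1/(1 + I - I²))
v(u, a) = 2*u (v(u, a) = 2*u + 0 = 2*u)
(-157 + v(-1 + 6, b(1)))² = (-157 + 2*(-1 + 6))² = (-157 + 2*5)² = (-157 + 10)² = (-147)² = 21609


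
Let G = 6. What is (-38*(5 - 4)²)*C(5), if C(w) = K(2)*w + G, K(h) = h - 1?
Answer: -418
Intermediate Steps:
K(h) = -1 + h
C(w) = 6 + w (C(w) = (-1 + 2)*w + 6 = 1*w + 6 = w + 6 = 6 + w)
(-38*(5 - 4)²)*C(5) = (-38*(5 - 4)²)*(6 + 5) = -38*1²*11 = -38*1*11 = -38*11 = -418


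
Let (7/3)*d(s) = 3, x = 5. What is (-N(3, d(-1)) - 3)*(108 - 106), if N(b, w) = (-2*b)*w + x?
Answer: -4/7 ≈ -0.57143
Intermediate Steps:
d(s) = 9/7 (d(s) = (3/7)*3 = 9/7)
N(b, w) = 5 - 2*b*w (N(b, w) = (-2*b)*w + 5 = -2*b*w + 5 = 5 - 2*b*w)
(-N(3, d(-1)) - 3)*(108 - 106) = (-(5 - 2*3*9/7) - 3)*(108 - 106) = (-(5 - 54/7) - 3)*2 = (-1*(-19/7) - 3)*2 = (19/7 - 3)*2 = -2/7*2 = -4/7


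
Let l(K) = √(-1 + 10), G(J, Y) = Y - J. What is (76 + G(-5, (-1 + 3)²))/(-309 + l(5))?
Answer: -5/18 ≈ -0.27778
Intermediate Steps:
l(K) = 3 (l(K) = √9 = 3)
(76 + G(-5, (-1 + 3)²))/(-309 + l(5)) = (76 + ((-1 + 3)² - 1*(-5)))/(-309 + 3) = (76 + (2² + 5))/(-306) = (76 + (4 + 5))*(-1/306) = (76 + 9)*(-1/306) = 85*(-1/306) = -5/18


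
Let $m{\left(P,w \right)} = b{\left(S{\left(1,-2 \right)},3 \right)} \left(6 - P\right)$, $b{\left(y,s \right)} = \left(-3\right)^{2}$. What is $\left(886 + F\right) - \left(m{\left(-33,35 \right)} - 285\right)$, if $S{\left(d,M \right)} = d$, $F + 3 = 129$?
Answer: $946$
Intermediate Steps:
$F = 126$ ($F = -3 + 129 = 126$)
$b{\left(y,s \right)} = 9$
$m{\left(P,w \right)} = 54 - 9 P$ ($m{\left(P,w \right)} = 9 \left(6 - P\right) = 54 - 9 P$)
$\left(886 + F\right) - \left(m{\left(-33,35 \right)} - 285\right) = \left(886 + 126\right) - \left(\left(54 - -297\right) - 285\right) = 1012 - \left(\left(54 + 297\right) - 285\right) = 1012 - \left(351 - 285\right) = 1012 - 66 = 946$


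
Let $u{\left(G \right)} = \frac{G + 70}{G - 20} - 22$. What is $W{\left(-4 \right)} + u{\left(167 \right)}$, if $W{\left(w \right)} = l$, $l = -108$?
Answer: $- \frac{6291}{49} \approx -128.39$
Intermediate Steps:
$W{\left(w \right)} = -108$
$u{\left(G \right)} = -22 + \frac{70 + G}{-20 + G}$ ($u{\left(G \right)} = \frac{70 + G}{-20 + G} - 22 = -22 + \frac{70 + G}{-20 + G}$)
$W{\left(-4 \right)} + u{\left(167 \right)} = -108 + \frac{3 \left(170 - 1169\right)}{-20 + 167} = -108 + \frac{3 \left(170 - 1169\right)}{147} = -108 + 3 \cdot \frac{1}{147} \left(-999\right) = -108 - \frac{999}{49} = - \frac{6291}{49}$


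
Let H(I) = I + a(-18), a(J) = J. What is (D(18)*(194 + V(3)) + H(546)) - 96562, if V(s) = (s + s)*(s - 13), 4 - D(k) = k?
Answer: -97910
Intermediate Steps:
D(k) = 4 - k
V(s) = 2*s*(-13 + s) (V(s) = (2*s)*(-13 + s) = 2*s*(-13 + s))
H(I) = -18 + I (H(I) = I - 18 = -18 + I)
(D(18)*(194 + V(3)) + H(546)) - 96562 = ((4 - 1*18)*(194 + 2*3*(-13 + 3)) + (-18 + 546)) - 96562 = ((4 - 18)*(194 + 2*3*(-10)) + 528) - 96562 = (-14*(194 - 60) + 528) - 96562 = (-14*134 + 528) - 96562 = (-1876 + 528) - 96562 = -1348 - 96562 = -97910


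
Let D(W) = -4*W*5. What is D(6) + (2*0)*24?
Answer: -120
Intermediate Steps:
D(W) = -20*W
D(6) + (2*0)*24 = -20*6 + (2*0)*24 = -120 + 0*24 = -120 + 0 = -120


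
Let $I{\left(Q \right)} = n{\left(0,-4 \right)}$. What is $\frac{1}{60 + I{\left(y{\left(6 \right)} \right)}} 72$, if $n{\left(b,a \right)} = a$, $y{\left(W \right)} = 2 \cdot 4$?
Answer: $\frac{9}{7} \approx 1.2857$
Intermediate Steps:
$y{\left(W \right)} = 8$
$I{\left(Q \right)} = -4$
$\frac{1}{60 + I{\left(y{\left(6 \right)} \right)}} 72 = \frac{1}{60 - 4} \cdot 72 = \frac{1}{56} \cdot 72 = \frac{9}{7}$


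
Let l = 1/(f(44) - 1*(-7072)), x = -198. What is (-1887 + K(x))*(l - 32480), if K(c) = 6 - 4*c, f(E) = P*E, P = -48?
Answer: 175438770111/4960 ≈ 3.5371e+7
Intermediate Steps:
f(E) = -48*E
l = 1/4960 (l = 1/(-48*44 - 1*(-7072)) = 1/(-2112 + 7072) = 1/4960 ≈ 0.00020161)
(-1887 + K(x))*(l - 32480) = (-1887 + (6 - 4*(-198)))*(1/4960 - 32480) = (-1887 + (6 + 792))*(-161100799/4960) = (-1887 + 798)*(-161100799/4960) = -1089*(-161100799/4960) = 175438770111/4960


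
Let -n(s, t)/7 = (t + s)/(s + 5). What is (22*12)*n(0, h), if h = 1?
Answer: -1848/5 ≈ -369.60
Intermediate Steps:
n(s, t) = -7*(s + t)/(5 + s) (n(s, t) = -7*(t + s)/(s + 5) = -7*(s + t)/(5 + s))
(22*12)*n(0, h) = (22*12)*(7*(-1*0 - 1*1)/(5 + 0)) = 264*(7*(0 - 1)/5) = 264*(7*(⅕)*(-1)) = 264*(-7/5) = -1848/5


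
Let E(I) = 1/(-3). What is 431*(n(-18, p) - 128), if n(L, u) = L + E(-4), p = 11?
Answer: -189209/3 ≈ -63070.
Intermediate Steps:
E(I) = -⅓
n(L, u) = -⅓ + L (n(L, u) = L - ⅓ = -⅓ + L)
431*(n(-18, p) - 128) = 431*((-⅓ - 18) - 128) = 431*(-55/3 - 128) = 431*(-439/3) = -189209/3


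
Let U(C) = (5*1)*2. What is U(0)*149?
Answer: 1490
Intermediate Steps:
U(C) = 10 (U(C) = 5*2 = 10)
U(0)*149 = 10*149 = 1490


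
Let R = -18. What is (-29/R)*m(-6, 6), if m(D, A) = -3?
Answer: -29/6 ≈ -4.8333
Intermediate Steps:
(-29/R)*m(-6, 6) = -29/(-18)*(-3) = -29*(-1/18)*(-3) = (29/18)*(-3) = -29/6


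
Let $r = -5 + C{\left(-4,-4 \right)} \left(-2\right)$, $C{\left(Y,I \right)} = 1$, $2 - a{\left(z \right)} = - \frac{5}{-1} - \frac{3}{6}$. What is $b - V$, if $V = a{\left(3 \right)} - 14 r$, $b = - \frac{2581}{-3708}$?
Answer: $- \frac{351533}{3708} \approx -94.804$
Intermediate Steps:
$a{\left(z \right)} = - \frac{5}{2}$ ($a{\left(z \right)} = 2 - \left(- \frac{5}{-1} - \frac{3}{6}\right) = 2 - \left(\left(-5\right) \left(-1\right) - \frac{1}{2}\right) = 2 - \left(5 - \frac{1}{2}\right) = 2 - \frac{9}{2} = - \frac{5}{2}$)
$r = -7$ ($r = -5 + 1 \left(-2\right) = -5 - 2 = -7$)
$b = \frac{2581}{3708}$ ($b = \left(-2581\right) \left(- \frac{1}{3708}\right) = \frac{2581}{3708} \approx 0.69606$)
$V = \frac{191}{2}$ ($V = - \frac{5}{2} - -98 = - \frac{5}{2} + 98 = \frac{191}{2} \approx 95.5$)
$b - V = \frac{2581}{3708} - \frac{191}{2} = - \frac{351533}{3708}$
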